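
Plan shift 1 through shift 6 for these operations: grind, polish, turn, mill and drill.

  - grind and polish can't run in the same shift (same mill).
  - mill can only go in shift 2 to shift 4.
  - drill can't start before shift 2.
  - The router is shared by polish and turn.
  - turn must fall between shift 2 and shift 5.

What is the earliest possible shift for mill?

shift 2

Mill is available from shift 2; mill's own window allows nothing later than shift 4.
mill at shift 2 is achievable: turn -> shift 2, polish -> shift 3, drill -> shift 2, grind -> shift 1, mill -> shift 2.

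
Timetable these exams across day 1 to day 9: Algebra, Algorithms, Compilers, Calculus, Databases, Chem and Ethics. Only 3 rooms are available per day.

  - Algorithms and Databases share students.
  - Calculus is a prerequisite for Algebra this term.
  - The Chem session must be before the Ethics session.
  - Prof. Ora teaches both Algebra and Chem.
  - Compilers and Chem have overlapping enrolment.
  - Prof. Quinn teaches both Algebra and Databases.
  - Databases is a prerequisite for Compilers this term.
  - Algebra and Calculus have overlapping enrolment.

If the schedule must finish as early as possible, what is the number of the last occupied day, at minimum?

day 3

The precedence chain requires at least 2 distinct days.
With at most 3 per day and 7 exams, at least 3 days are needed.
3 works (last occupied day: day 3): for example Ethics in day 2; Compilers in day 2; Databases in day 1; Algebra in day 2; Algorithms in day 3; Chem in day 1; Calculus in day 1.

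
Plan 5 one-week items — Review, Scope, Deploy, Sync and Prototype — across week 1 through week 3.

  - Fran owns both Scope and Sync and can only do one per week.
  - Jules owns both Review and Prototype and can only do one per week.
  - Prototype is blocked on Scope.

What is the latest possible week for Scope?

week 2

Downstream work caps Scope at week 2.
Scope at week 2 is achievable: Prototype in week 3, Sync in week 1, Deploy in week 1, Scope in week 2, Review in week 1.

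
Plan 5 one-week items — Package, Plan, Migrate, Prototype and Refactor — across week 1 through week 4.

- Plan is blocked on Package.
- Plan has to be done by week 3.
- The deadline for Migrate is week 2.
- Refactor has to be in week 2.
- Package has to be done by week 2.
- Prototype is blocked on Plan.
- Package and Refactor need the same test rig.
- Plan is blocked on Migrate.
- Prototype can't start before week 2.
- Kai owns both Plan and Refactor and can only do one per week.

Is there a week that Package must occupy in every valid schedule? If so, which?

week 1

Package's window is week 1–week 2.
Refactor is fixed at week 2, and Package can't share a week with Refactor.
So Package must be week 1.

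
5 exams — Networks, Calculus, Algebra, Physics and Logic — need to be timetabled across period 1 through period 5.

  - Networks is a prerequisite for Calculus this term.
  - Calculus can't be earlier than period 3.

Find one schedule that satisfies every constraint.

Logic in period 1; Physics in period 1; Calculus in period 3; Networks in period 1; Algebra in period 1

Checking: Networks(period 1) before Calculus(period 3); Calculus=period 3 in [period 3,period 5].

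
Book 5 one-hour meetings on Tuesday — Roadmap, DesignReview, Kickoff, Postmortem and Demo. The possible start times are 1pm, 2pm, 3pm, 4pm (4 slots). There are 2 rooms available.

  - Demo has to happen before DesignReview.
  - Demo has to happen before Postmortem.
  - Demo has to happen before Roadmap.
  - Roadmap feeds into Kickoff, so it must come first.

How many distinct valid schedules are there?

Splitting on Roadmap: it can be 2pm (14), 3pm (9). Listing each branch's schedules as (DesignReview, Kickoff, Postmortem, Demo):
Roadmap=2pm: (2pm,3pm,3pm,1pm) (2pm,3pm,4pm,1pm) (2pm,4pm,3pm,1pm) (2pm,4pm,4pm,1pm) (3pm,3pm,2pm,1pm) (3pm,3pm,4pm,1pm) (3pm,4pm,2pm,1pm) (3pm,4pm,3pm,1pm) (3pm,4pm,4pm,1pm) (4pm,3pm,2pm,1pm) (4pm,3pm,3pm,1pm) (4pm,3pm,4pm,1pm) (4pm,4pm,2pm,1pm) (4pm,4pm,3pm,1pm) — 14.
Roadmap=3pm: (2pm,4pm,2pm,1pm) (2pm,4pm,3pm,1pm) (2pm,4pm,4pm,1pm) (3pm,4pm,2pm,1pm) (3pm,4pm,4pm,1pm) (3pm,4pm,4pm,2pm) (4pm,4pm,2pm,1pm) (4pm,4pm,3pm,1pm) (4pm,4pm,3pm,2pm) — 9.
Summing: 14 + 9 = 23.

23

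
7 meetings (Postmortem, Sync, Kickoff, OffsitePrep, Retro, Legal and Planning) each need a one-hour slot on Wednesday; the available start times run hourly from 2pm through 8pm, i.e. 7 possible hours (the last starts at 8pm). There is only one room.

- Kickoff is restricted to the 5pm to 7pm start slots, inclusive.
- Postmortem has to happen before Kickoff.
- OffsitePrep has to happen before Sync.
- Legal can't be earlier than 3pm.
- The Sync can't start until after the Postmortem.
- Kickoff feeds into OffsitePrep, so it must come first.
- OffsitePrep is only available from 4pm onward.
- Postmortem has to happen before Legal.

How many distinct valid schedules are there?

48

Splitting on Postmortem: it can be 2pm (24), 3pm (16), 4pm (8). Listing each branch's schedules as (Sync, Kickoff, OffsitePrep, Retro, Legal, Planning):
Postmortem=2pm: (7pm,5pm,6pm,3pm,4pm,8pm) (7pm,5pm,6pm,3pm,8pm,4pm) (7pm,5pm,6pm,4pm,3pm,8pm) (7pm,5pm,6pm,4pm,8pm,3pm) (7pm,5pm,6pm,8pm,3pm,4pm) (7pm,5pm,6pm,8pm,4pm,3pm) (8pm,5pm,6pm,3pm,4pm,7pm) (8pm,5pm,6pm,3pm,7pm,4pm) (8pm,5pm,6pm,4pm,3pm,7pm) (8pm,5pm,6pm,4pm,7pm,3pm) (8pm,5pm,6pm,7pm,3pm,4pm) (8pm,5pm,6pm,7pm,4pm,3pm) (8pm,5pm,7pm,3pm,4pm,6pm) (8pm,5pm,7pm,3pm,6pm,4pm) (8pm,5pm,7pm,4pm,3pm,6pm) (8pm,5pm,7pm,4pm,6pm,3pm) (8pm,5pm,7pm,6pm,3pm,4pm) (8pm,5pm,7pm,6pm,4pm,3pm) (8pm,6pm,7pm,3pm,4pm,5pm) (8pm,6pm,7pm,3pm,5pm,4pm) (8pm,6pm,7pm,4pm,3pm,5pm) (8pm,6pm,7pm,4pm,5pm,3pm) (8pm,6pm,7pm,5pm,3pm,4pm) (8pm,6pm,7pm,5pm,4pm,3pm) — 24.
Postmortem=3pm: (7pm,5pm,6pm,2pm,4pm,8pm) (7pm,5pm,6pm,2pm,8pm,4pm) (7pm,5pm,6pm,4pm,8pm,2pm) (7pm,5pm,6pm,8pm,4pm,2pm) (8pm,5pm,6pm,2pm,4pm,7pm) (8pm,5pm,6pm,2pm,7pm,4pm) (8pm,5pm,6pm,4pm,7pm,2pm) (8pm,5pm,6pm,7pm,4pm,2pm) (8pm,5pm,7pm,2pm,4pm,6pm) (8pm,5pm,7pm,2pm,6pm,4pm) (8pm,5pm,7pm,4pm,6pm,2pm) (8pm,5pm,7pm,6pm,4pm,2pm) (8pm,6pm,7pm,2pm,4pm,5pm) (8pm,6pm,7pm,2pm,5pm,4pm) (8pm,6pm,7pm,4pm,5pm,2pm) (8pm,6pm,7pm,5pm,4pm,2pm) — 16.
Postmortem=4pm: (7pm,5pm,6pm,2pm,8pm,3pm) (7pm,5pm,6pm,3pm,8pm,2pm) (8pm,5pm,6pm,2pm,7pm,3pm) (8pm,5pm,6pm,3pm,7pm,2pm) (8pm,5pm,7pm,2pm,6pm,3pm) (8pm,5pm,7pm,3pm,6pm,2pm) (8pm,6pm,7pm,2pm,5pm,3pm) (8pm,6pm,7pm,3pm,5pm,2pm) — 8.
Summing: 24 + 16 + 8 = 48.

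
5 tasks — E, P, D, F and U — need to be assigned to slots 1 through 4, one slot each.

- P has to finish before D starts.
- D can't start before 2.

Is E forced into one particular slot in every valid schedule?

E can be 1 (e.g. P -> 1; D -> 2; F -> 1; E -> 1; U -> 1) or 2 (e.g. E -> 2; U -> 1; F -> 1; D -> 2; P -> 1).

No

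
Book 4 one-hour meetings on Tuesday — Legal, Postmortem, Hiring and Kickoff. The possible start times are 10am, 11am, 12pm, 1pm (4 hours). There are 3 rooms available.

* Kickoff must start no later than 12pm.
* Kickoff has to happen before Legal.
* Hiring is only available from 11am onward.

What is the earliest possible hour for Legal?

11am

Precedence pushes Legal to at least 11am.
Legal at 11am is achievable: Postmortem in 10am, Legal in 11am, Kickoff in 10am, Hiring in 11am.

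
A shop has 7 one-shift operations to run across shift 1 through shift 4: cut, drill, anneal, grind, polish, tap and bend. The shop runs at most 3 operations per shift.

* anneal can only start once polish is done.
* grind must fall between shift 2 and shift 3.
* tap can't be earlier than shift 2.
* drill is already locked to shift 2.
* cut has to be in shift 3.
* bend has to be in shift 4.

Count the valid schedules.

30

Splitting on anneal: it can be shift 2 (5), shift 3 (9), shift 4 (16). Listing each branch's schedules as (cut, drill, grind, polish, tap, bend) by shift number:
anneal=shift 2: (3,2,2,1,3,4) (3,2,2,1,4,4) (3,2,3,1,2,4) (3,2,3,1,3,4) (3,2,3,1,4,4) — 5.
anneal=shift 3: (3,2,2,1,2,4) (3,2,2,1,3,4) (3,2,2,1,4,4) (3,2,2,2,3,4) (3,2,2,2,4,4) (3,2,3,1,2,4) (3,2,3,1,4,4) (3,2,3,2,2,4) (3,2,3,2,4,4) — 9.
anneal=shift 4: (3,2,2,1,2,4) (3,2,2,1,3,4) (3,2,2,1,4,4) (3,2,2,2,3,4) (3,2,2,2,4,4) (3,2,2,3,2,4) (3,2,2,3,3,4) (3,2,2,3,4,4) (3,2,3,1,2,4) (3,2,3,1,3,4) (3,2,3,1,4,4) (3,2,3,2,2,4) (3,2,3,2,3,4) (3,2,3,2,4,4) (3,2,3,3,2,4) (3,2,3,3,4,4) — 16.
Summing: 5 + 9 + 16 = 30.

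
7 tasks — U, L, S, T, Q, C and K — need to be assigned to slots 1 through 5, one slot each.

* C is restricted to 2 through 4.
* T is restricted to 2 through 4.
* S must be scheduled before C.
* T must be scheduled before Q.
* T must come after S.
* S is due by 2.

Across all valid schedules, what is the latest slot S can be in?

S's own window allows nothing later than 2.
S at 2 is achievable: T in 3, L in 1, C in 3, Q in 4, S in 2, U in 1, K in 1.

2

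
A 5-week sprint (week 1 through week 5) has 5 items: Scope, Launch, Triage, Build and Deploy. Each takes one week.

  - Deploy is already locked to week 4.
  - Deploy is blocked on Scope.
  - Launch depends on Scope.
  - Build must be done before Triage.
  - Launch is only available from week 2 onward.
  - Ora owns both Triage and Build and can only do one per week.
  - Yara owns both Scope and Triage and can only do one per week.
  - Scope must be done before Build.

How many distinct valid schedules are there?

Splitting on Scope: it can be week 1 (24), week 2 (9), week 3 (2). Listing each branch's schedules as (Launch, Triage, Build, Deploy) by week number:
Scope=week 1: (2,3,2,4) (2,4,2,4) (2,4,3,4) (2,5,2,4) (2,5,3,4) (2,5,4,4) (3,3,2,4) (3,4,2,4) (3,4,3,4) (3,5,2,4) (3,5,3,4) (3,5,4,4) (4,3,2,4) (4,4,2,4) (4,4,3,4) (4,5,2,4) (4,5,3,4) (4,5,4,4) (5,3,2,4) (5,4,2,4) (5,4,3,4) (5,5,2,4) (5,5,3,4) (5,5,4,4) — 24.
Scope=week 2: (3,4,3,4) (3,5,3,4) (3,5,4,4) (4,4,3,4) (4,5,3,4) (4,5,4,4) (5,4,3,4) (5,5,3,4) (5,5,4,4) — 9.
Scope=week 3: (4,5,4,4) (5,5,4,4) — 2.
Summing: 24 + 9 + 2 = 35.

35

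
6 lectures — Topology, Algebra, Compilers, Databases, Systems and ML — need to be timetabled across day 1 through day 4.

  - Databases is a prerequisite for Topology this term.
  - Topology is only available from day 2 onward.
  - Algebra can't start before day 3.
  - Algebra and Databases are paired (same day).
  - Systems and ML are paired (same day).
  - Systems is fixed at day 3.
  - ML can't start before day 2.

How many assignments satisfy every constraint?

4

Enumerating: Topology -> day 4, Algebra -> day 3, ML -> day 3, Systems -> day 3, Compilers -> day 1, Databases -> day 3 | Compilers in day 2; Systems in day 3; ML in day 3; Databases in day 3; Algebra in day 3; Topology in day 4 | Systems -> day 3; Databases -> day 3; Algebra -> day 3; Compilers -> day 3; Topology -> day 4; ML -> day 3 | ML -> day 3; Topology -> day 4; Systems -> day 3; Compilers -> day 4; Databases -> day 3; Algebra -> day 3.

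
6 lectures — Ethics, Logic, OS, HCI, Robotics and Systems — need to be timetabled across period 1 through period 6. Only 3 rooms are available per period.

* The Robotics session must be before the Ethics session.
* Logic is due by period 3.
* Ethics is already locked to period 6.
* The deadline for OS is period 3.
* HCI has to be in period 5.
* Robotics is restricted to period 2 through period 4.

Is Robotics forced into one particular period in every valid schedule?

Robotics can be period 2 (e.g. Systems -> period 1; Ethics -> period 6; Robotics -> period 2; HCI -> period 5; OS -> period 1; Logic -> period 1) or period 3 (e.g. Ethics -> period 6; Logic -> period 1; HCI -> period 5; Systems -> period 1; OS -> period 1; Robotics -> period 3).

No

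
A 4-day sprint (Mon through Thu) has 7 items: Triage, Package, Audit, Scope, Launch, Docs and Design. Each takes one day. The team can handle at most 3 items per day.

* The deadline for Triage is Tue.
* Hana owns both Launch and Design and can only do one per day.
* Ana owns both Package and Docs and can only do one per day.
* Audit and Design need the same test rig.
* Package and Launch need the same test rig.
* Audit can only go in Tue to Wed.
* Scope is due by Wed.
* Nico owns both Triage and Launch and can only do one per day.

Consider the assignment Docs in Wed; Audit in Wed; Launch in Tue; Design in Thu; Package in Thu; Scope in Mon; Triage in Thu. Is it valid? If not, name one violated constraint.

Nico owns both Triage and Launch and can only do one per day — holds.
The team can handle at most 3 items per day — holds.
Audit can only go in Tue to Wed — holds.
The deadline for Triage is Tue — violated.
Ana owns both Package and Docs and can only do one per day — holds.
Scope is due by Wed — holds.
Package and Launch need the same test rig — holds.
Hana owns both Launch and Design and can only do one per day — holds.
Audit and Design need the same test rig — holds.

Invalid. The deadline for Triage is Tue.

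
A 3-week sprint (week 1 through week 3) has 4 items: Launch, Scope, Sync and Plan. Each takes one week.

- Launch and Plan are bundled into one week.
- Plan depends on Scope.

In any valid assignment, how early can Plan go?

Precedence pushes Plan to at least week 2.
Plan at week 2 is achievable: Sync in week 1, Scope in week 1, Launch in week 2, Plan in week 2.

week 2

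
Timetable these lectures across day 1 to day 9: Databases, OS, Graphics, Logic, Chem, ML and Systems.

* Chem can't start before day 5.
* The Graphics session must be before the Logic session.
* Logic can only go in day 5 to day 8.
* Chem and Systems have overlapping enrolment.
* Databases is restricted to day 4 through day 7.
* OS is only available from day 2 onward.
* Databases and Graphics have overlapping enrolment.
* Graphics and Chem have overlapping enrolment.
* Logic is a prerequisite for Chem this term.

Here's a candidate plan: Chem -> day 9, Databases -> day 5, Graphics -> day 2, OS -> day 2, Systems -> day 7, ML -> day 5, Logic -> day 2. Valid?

Chem and Systems have overlapping enrolment — holds.
Databases is restricted to day 4 through day 7 — holds.
Logic is a prerequisite for Chem this term — holds.
The Graphics session must be before the Logic session — violated.
Graphics and Chem have overlapping enrolment — holds.
Chem can't start before day 5 — holds.
Databases and Graphics have overlapping enrolment — holds.
Logic can only go in day 5 to day 8 — violated.
OS is only available from day 2 onward — holds.

Invalid. Logic can only go in day 5 to day 8.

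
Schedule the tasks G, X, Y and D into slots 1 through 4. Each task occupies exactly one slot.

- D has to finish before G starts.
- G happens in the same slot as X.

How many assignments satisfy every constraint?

24

Splitting on G: it can be 2 (4), 3 (8), 4 (12). Listing each branch's schedules as (X, Y, D):
G=2: (2,1,1) (2,2,1) (2,3,1) (2,4,1) — 4.
G=3: (3,1,1) (3,1,2) (3,2,1) (3,2,2) (3,3,1) (3,3,2) (3,4,1) (3,4,2) — 8.
G=4: (4,1,1) (4,1,2) (4,1,3) (4,2,1) (4,2,2) (4,2,3) (4,3,1) (4,3,2) (4,3,3) (4,4,1) (4,4,2) (4,4,3) — 12.
Summing: 4 + 8 + 12 = 24.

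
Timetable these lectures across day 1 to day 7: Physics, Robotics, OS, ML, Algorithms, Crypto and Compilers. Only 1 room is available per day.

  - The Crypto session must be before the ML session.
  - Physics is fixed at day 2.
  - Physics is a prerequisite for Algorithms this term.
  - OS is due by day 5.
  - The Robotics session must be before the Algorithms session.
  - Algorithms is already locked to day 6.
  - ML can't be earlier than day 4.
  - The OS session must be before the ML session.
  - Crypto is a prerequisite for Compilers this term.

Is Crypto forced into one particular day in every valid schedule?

Crypto can be day 1 (e.g. OS=day 3, Physics=day 2, ML=day 4, Compilers=day 7, Algorithms=day 6, Crypto=day 1, Robotics=day 5) or day 3 (e.g. Compilers -> day 7; OS -> day 1; Crypto -> day 3; Robotics -> day 5; ML -> day 4; Algorithms -> day 6; Physics -> day 2).

No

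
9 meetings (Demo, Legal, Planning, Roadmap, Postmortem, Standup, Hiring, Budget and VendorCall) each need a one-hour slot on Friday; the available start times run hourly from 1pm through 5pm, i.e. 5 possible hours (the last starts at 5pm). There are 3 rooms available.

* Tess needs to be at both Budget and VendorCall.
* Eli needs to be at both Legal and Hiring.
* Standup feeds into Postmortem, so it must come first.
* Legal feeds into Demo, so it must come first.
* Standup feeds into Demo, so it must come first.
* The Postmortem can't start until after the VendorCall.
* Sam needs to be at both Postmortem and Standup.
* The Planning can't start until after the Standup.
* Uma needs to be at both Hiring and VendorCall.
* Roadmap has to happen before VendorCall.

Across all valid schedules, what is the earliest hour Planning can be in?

Precedence pushes Planning to at least 2pm.
Planning at 2pm is achievable: Planning in 2pm; Budget in 3pm; Standup in 1pm; Postmortem in 3pm; Roadmap in 1pm; Demo in 2pm; Hiring in 3pm; VendorCall in 2pm; Legal in 1pm.

2pm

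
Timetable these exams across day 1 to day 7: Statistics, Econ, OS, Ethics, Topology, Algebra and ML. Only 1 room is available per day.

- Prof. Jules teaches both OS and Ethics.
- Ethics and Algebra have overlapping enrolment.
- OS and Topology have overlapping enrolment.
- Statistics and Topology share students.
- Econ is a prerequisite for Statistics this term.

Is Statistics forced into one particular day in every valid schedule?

No

Statistics can be day 2 (e.g. Econ=day 1, Topology=day 5, OS=day 3, ML=day 7, Algebra=day 6, Ethics=day 4, Statistics=day 2) or day 3 (e.g. ML=day 7; Topology=day 5; Statistics=day 3; OS=day 2; Econ=day 1; Algebra=day 6; Ethics=day 4).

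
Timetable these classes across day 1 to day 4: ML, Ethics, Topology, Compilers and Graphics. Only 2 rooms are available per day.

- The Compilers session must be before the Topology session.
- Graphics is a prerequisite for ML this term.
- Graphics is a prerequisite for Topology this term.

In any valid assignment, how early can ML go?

Precedence pushes ML to at least day 2.
ML at day 2 is achievable: ML in day 2, Ethics in day 3, Compilers in day 1, Topology in day 2, Graphics in day 1.

day 2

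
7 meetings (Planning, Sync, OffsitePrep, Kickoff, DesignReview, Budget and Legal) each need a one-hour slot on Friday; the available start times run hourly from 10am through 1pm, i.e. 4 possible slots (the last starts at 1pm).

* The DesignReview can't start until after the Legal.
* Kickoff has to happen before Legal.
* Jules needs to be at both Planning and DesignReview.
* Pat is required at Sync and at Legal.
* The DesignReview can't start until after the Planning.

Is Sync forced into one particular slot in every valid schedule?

Sync can be 10am (e.g. Sync -> 10am; Kickoff -> 10am; Planning -> 10am; Legal -> 11am; Budget -> 10am; OffsitePrep -> 10am; DesignReview -> 12pm) or 11am (e.g. Sync=11am; Budget=10am; OffsitePrep=10am; DesignReview=1pm; Planning=10am; Legal=12pm; Kickoff=10am).

No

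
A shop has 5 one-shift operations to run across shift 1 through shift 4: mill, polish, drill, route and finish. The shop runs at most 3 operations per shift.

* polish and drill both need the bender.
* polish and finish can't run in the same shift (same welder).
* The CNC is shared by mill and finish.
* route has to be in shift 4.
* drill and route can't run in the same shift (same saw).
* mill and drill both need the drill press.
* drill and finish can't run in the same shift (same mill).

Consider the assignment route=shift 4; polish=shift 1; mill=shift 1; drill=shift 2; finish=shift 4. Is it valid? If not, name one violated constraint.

Yes, all constraints hold

polish and drill both need the bender — holds.
The CNC is shared by mill and finish — holds.
mill and drill both need the drill press — holds.
route has to be in shift 4 — holds.
drill and route can't run in the same shift (same saw) — holds.
polish and finish can't run in the same shift (same welder) — holds.
The shop runs at most 3 operations per shift — holds.
drill and finish can't run in the same shift (same mill) — holds.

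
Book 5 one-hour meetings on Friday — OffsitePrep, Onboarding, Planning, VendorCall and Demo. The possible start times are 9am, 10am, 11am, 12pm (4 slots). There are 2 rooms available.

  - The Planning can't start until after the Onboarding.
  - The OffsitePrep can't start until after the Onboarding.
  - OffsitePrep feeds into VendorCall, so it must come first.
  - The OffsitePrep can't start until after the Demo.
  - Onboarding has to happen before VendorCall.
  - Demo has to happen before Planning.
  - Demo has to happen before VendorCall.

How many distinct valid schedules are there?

Splitting on OffsitePrep: it can be 10am (6), 11am (9). Listing each branch's schedules as (Onboarding, Planning, VendorCall, Demo):
OffsitePrep=10am: (9am,10am,11am,9am) (9am,10am,12pm,9am) (9am,11am,11am,9am) (9am,11am,12pm,9am) (9am,12pm,11am,9am) (9am,12pm,12pm,9am) — 6.
OffsitePrep=11am: (9am,10am,12pm,9am) (9am,11am,12pm,9am) (9am,11am,12pm,10am) (9am,12pm,12pm,9am) (9am,12pm,12pm,10am) (10am,11am,12pm,9am) (10am,11am,12pm,10am) (10am,12pm,12pm,9am) (10am,12pm,12pm,10am) — 9.
Summing: 6 + 9 = 15.

15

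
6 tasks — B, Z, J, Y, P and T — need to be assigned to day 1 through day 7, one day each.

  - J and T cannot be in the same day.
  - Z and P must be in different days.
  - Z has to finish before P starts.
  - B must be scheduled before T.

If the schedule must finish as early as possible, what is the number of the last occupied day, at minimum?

The precedence chain requires at least 2 distinct days.
2 works (last occupied day: day 2): for example T -> day 2, B -> day 1, Z -> day 1, Y -> day 1, J -> day 1, P -> day 2.

2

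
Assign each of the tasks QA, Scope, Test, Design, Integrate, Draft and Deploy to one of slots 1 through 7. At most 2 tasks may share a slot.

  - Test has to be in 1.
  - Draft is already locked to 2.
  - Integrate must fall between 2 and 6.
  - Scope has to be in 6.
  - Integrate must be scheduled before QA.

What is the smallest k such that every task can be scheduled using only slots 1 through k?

The precedence chain requires at least 2 distinct slots.
With at most 2 per slot and 7 tasks, at least 4 slots are needed.
Scope can't be placed before 6, so the schedule must run through at least slot 6.
6 works (last occupied slot: 6): for example Deploy -> 3, Integrate -> 2, Design -> 1, Draft -> 2, Test -> 1, QA -> 3, Scope -> 6.

6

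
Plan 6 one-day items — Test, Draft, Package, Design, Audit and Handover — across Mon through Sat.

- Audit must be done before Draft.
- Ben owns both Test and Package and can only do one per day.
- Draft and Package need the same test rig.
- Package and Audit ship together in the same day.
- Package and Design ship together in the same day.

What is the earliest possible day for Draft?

Precedence pushes Draft to at least Tue.
Draft at Tue is achievable: Handover in Mon; Test in Tue; Audit in Mon; Package in Mon; Draft in Tue; Design in Mon.

Tue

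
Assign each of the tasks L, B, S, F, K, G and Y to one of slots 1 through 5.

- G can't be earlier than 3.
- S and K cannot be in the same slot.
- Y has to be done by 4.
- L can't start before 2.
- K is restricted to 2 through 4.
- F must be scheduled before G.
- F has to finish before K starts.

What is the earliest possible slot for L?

2

L is available from 2.
L at 2 is achievable: L -> 2, Y -> 1, F -> 1, G -> 3, B -> 1, K -> 2, S -> 1.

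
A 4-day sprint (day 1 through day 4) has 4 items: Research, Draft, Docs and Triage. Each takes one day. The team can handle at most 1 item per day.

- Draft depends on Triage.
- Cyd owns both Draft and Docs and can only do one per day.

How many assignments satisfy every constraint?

Splitting on Research: it can be day 1 (3), day 2 (3), day 3 (3), day 4 (3). Listing each branch's schedules as (Draft, Docs, Triage) by day number:
Research=day 1: (3,4,2) (4,2,3) (4,3,2) — 3.
Research=day 2: (3,4,1) (4,1,3) (4,3,1) — 3.
Research=day 3: (2,4,1) (4,1,2) (4,2,1) — 3.
Research=day 4: (2,3,1) (3,1,2) (3,2,1) — 3.
Summing: 3 + 3 + 3 + 3 = 12.

12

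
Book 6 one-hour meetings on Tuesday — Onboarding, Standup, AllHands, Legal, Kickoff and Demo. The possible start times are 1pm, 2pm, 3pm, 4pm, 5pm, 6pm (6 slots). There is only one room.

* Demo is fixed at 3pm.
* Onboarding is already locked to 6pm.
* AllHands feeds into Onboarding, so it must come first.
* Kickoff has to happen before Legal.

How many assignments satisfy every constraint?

Splitting on Standup: it can be 1pm (3), 2pm (3), 4pm (3), 5pm (3). Listing each branch's schedules as (Onboarding, AllHands, Legal, Kickoff, Demo):
Standup=1pm: (6pm,2pm,5pm,4pm,3pm) (6pm,4pm,5pm,2pm,3pm) (6pm,5pm,4pm,2pm,3pm) — 3.
Standup=2pm: (6pm,1pm,5pm,4pm,3pm) (6pm,4pm,5pm,1pm,3pm) (6pm,5pm,4pm,1pm,3pm) — 3.
Standup=4pm: (6pm,1pm,5pm,2pm,3pm) (6pm,2pm,5pm,1pm,3pm) (6pm,5pm,2pm,1pm,3pm) — 3.
Standup=5pm: (6pm,1pm,4pm,2pm,3pm) (6pm,2pm,4pm,1pm,3pm) (6pm,4pm,2pm,1pm,3pm) — 3.
Summing: 3 + 3 + 3 + 3 = 12.

12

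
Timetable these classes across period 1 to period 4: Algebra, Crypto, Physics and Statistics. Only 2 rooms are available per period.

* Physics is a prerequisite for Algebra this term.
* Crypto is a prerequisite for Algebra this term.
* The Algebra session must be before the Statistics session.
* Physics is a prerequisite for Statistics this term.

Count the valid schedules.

Splitting on Algebra: it can be period 2 (2), period 3 (4). Listing each branch's schedules as (Crypto, Physics, Statistics) by period number:
Algebra=period 2: (1,1,3) (1,1,4) — 2.
Algebra=period 3: (1,1,4) (1,2,4) (2,1,4) (2,2,4) — 4.
Summing: 2 + 4 = 6.

6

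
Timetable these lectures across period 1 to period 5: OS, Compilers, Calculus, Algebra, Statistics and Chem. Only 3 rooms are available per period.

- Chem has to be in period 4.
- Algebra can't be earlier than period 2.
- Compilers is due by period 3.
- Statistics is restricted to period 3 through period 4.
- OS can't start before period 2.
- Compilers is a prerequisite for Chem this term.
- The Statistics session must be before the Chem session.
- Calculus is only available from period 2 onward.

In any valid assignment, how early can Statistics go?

period 3

Statistics is available from period 3; Statistics's own window allows nothing later than period 4; downstream work caps Statistics at period 3.
Statistics at period 3 is achievable: Calculus -> period 2; Algebra -> period 2; OS -> period 2; Chem -> period 4; Compilers -> period 1; Statistics -> period 3.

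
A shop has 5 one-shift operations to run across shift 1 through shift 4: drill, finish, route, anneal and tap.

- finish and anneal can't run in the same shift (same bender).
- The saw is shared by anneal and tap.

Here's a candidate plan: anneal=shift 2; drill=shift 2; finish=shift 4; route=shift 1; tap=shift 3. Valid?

finish and anneal can't run in the same shift (same bender) — holds.
The saw is shared by anneal and tap — holds.

Yes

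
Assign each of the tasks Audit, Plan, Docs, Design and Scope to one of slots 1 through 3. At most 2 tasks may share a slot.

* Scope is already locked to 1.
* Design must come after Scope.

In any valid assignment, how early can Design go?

2

Precedence pushes Design to at least 2.
Design at 2 is achievable: Plan in 2, Scope in 1, Audit in 1, Design in 2, Docs in 3.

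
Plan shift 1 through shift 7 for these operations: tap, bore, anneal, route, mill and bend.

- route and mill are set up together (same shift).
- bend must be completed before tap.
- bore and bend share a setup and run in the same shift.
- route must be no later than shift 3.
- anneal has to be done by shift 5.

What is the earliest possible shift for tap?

shift 2

Precedence pushes tap to at least shift 2.
tap at shift 2 is achievable: mill=shift 1; anneal=shift 1; bore=shift 1; bend=shift 1; tap=shift 2; route=shift 1.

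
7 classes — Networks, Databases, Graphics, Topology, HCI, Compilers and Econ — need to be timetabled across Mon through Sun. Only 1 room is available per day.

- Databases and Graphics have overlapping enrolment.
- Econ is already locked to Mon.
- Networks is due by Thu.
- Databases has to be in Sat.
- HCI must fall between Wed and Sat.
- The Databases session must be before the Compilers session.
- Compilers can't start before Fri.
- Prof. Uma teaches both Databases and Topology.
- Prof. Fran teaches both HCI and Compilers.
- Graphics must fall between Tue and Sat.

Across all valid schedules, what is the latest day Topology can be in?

Topology at Fri is achievable: Networks -> Tue, HCI -> Wed, Econ -> Mon, Topology -> Fri, Graphics -> Thu, Compilers -> Sun, Databases -> Sat.
Nothing later works — the conflict and capacity constraints rule out every day after Fri.

Fri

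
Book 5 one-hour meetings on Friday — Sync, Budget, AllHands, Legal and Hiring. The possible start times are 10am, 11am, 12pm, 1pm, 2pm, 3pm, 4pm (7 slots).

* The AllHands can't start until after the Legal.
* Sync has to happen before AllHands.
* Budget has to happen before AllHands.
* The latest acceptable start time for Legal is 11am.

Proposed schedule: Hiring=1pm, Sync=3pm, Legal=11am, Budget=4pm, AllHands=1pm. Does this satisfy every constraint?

Invalid. Budget has to happen before AllHands.

Sync has to happen before AllHands — violated.
Budget has to happen before AllHands — violated.
The latest acceptable start time for Legal is 11am — holds.
The AllHands can't start until after the Legal — holds.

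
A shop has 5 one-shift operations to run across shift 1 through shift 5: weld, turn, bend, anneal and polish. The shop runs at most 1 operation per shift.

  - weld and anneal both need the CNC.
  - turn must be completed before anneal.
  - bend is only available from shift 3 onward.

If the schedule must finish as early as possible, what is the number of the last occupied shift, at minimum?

The precedence chain requires at least 2 distinct shifts.
With at most 1 per shift and 5 operations, at least 5 shifts are needed.
bend can't be placed before shift 3, so the schedule must run through at least shift 3.
5 works (last occupied shift: shift 5): for example turn=shift 1, bend=shift 3, weld=shift 4, anneal=shift 2, polish=shift 5.

5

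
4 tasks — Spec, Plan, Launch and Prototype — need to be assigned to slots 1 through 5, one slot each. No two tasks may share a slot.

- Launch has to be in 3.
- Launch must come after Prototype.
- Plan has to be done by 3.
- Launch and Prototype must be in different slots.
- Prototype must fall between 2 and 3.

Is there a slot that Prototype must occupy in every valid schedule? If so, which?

Prototype's window is 2–3.
Launch is fixed at 3, and Prototype can't share a slot with Launch.
So Prototype must be 2.

2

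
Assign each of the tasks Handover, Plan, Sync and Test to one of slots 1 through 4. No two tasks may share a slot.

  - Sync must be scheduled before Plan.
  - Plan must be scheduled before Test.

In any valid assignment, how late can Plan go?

3

Precedence pushes Plan to at least 2; downstream work caps Plan at 3.
Plan at 3 is achievable: Handover=2, Test=4, Sync=1, Plan=3.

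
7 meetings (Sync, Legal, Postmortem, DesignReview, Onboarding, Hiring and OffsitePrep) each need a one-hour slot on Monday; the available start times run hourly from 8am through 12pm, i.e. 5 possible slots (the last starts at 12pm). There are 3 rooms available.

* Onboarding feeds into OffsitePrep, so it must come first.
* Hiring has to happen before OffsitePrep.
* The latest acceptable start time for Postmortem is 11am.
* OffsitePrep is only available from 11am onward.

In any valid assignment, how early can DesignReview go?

DesignReview at 8am is achievable: Postmortem=8am, OffsitePrep=11am, Hiring=9am, Onboarding=8am, DesignReview=8am, Legal=9am, Sync=9am.

8am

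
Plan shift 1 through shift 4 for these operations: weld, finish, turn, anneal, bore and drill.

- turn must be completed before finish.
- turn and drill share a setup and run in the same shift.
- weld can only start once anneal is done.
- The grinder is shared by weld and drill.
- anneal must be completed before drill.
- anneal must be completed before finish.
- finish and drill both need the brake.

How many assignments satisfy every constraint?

28

Splitting on weld: it can be shift 2 (4), shift 3 (8), shift 4 (16). Listing each branch's schedules as (finish, turn, anneal, bore, drill) by shift number:
weld=shift 2: (4,3,1,1,3) (4,3,1,2,3) (4,3,1,3,3) (4,3,1,4,3) — 4.
weld=shift 3: (3,2,1,1,2) (3,2,1,2,2) (3,2,1,3,2) (3,2,1,4,2) (4,2,1,1,2) (4,2,1,2,2) (4,2,1,3,2) (4,2,1,4,2) — 8.
weld=shift 4: (3,2,1,1,2) (3,2,1,2,2) (3,2,1,3,2) (3,2,1,4,2) (4,2,1,1,2) (4,2,1,2,2) (4,2,1,3,2) (4,2,1,4,2) (4,3,1,1,3) (4,3,1,2,3) (4,3,1,3,3) (4,3,1,4,3) (4,3,2,1,3) (4,3,2,2,3) (4,3,2,3,3) (4,3,2,4,3) — 16.
Summing: 4 + 8 + 16 = 28.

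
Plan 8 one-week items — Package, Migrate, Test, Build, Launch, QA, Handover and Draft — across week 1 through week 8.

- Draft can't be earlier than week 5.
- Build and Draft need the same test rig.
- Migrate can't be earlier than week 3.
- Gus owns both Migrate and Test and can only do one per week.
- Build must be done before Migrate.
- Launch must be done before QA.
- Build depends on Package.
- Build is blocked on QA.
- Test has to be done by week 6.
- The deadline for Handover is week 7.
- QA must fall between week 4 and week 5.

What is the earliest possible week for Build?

week 5

Precedence pushes Build to at least week 5; downstream work caps Build at week 7.
Build at week 5 is achievable: Draft in week 6, Build in week 5, QA in week 4, Handover in week 1, Launch in week 1, Test in week 1, Package in week 1, Migrate in week 6.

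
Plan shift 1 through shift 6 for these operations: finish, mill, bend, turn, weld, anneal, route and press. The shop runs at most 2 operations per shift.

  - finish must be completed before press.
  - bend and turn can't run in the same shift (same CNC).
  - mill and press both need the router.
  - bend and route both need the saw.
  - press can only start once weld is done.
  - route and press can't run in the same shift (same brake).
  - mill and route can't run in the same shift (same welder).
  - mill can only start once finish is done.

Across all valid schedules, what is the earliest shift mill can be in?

Precedence pushes mill to at least shift 2.
mill at shift 2 is achievable: finish in shift 1; route in shift 4; press in shift 3; mill in shift 2; weld in shift 1; bend in shift 2; anneal in shift 4; turn in shift 3.

shift 2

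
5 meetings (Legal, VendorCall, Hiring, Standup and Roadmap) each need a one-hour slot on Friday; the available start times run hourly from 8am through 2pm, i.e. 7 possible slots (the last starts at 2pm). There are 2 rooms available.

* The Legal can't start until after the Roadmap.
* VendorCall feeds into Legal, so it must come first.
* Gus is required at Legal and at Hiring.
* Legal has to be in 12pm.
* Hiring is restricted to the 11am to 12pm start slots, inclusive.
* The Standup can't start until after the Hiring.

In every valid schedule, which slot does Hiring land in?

11am

Hiring's window is 11am–12pm.
Legal is fixed at 12pm, and Hiring can't share a slot with Legal.
So Hiring must be 11am.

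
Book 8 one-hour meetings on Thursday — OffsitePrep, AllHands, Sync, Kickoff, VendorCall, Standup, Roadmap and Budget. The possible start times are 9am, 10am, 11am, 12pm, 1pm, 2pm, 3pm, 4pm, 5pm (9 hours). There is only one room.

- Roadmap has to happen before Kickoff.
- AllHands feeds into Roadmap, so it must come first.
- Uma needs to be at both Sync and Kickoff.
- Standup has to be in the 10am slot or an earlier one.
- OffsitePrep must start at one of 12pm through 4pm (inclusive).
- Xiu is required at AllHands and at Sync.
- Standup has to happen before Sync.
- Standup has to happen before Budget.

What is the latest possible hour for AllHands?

Downstream work caps AllHands at 3pm.
AllHands at 3pm is achievable: Budget=11am, Sync=10am, Roadmap=4pm, VendorCall=1pm, Standup=9am, OffsitePrep=12pm, AllHands=3pm, Kickoff=5pm.

3pm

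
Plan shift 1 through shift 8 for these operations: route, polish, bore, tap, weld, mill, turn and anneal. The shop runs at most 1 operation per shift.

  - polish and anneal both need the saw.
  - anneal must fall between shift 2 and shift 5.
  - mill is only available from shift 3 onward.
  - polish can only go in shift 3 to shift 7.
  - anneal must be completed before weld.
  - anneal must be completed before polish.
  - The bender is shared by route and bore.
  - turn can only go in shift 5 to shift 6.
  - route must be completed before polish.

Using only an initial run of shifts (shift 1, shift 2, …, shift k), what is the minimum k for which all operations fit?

The precedence chain requires at least 2 distinct shifts.
With at most 1 per shift and 8 operations, at least 8 shifts are needed.
turn can't be placed before shift 5, so the schedule must run through at least shift 5.
8 works (last occupied shift: shift 8): for example turn in shift 5, tap in shift 8, mill in shift 4, weld in shift 6, bore in shift 7, polish in shift 3, route in shift 1, anneal in shift 2.

8 shifts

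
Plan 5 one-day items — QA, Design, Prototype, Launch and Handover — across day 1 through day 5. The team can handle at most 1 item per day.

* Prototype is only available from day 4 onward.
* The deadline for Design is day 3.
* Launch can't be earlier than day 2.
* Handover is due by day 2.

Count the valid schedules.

14

Splitting on QA: it can be day 1 (2), day 2 (2), day 3 (4), day 4 (3), day 5 (3). Listing each branch's schedules as (Design, Prototype, Launch, Handover) by day number:
QA=day 1: (3,4,5,2) (3,5,4,2) — 2.
QA=day 2: (3,4,5,1) (3,5,4,1) — 2.
QA=day 3: (1,4,5,2) (1,5,4,2) (2,4,5,1) (2,5,4,1) — 4.
QA=day 4: (1,5,3,2) (2,5,3,1) (3,5,2,1) — 3.
QA=day 5: (1,4,3,2) (2,4,3,1) (3,4,2,1) — 3.
Summing: 2 + 2 + 4 + 3 + 3 = 14.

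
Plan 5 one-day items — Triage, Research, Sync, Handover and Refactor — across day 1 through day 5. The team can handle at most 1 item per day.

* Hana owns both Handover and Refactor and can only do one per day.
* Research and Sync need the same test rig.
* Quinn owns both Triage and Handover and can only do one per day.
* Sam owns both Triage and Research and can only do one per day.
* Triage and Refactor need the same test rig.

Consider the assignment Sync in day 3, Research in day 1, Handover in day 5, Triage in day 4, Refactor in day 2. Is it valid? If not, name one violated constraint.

Yes

Hana owns both Handover and Refactor and can only do one per day — holds.
Research and Sync need the same test rig — holds.
Triage and Refactor need the same test rig — holds.
The team can handle at most 1 item per day — holds.
Quinn owns both Triage and Handover and can only do one per day — holds.
Sam owns both Triage and Research and can only do one per day — holds.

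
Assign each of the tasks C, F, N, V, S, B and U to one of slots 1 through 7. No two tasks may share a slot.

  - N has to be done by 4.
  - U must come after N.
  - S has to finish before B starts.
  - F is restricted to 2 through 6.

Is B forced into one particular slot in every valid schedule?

B can be 2 (e.g. N -> 3, F -> 4, S -> 1, B -> 2, V -> 7, C -> 6, U -> 5) or 3 (e.g. U -> 5, F -> 4, V -> 7, C -> 6, B -> 3, S -> 2, N -> 1).

No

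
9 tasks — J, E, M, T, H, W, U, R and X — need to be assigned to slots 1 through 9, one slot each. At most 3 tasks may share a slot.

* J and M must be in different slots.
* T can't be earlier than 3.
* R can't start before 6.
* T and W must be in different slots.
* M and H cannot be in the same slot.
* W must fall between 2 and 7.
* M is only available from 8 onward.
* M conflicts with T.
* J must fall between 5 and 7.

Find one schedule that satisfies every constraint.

X -> 2; J -> 5; E -> 1; M -> 8; T -> 3; R -> 6; W -> 2; U -> 1; H -> 1

Checking: M(8) != T(3); T(3) != W(2); J(5) != M(8); M(8) != H(1); M=8 in [8,9]; J=5 in [5,7]; T=3 in [3,9]; W=2 in [2,7]; R=6 in [6,9]; max 3 per slot (cap 3).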